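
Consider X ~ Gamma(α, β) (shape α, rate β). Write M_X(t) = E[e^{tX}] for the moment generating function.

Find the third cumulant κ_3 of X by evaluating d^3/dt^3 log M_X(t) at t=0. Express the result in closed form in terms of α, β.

κ_3 = d^3K/dt^3 |_{t=0} = 2*α/β^3

M_X(t) = (β/(β - t))^α
K_X(t) = log M_X(t) = α*(log(β) - log(β - t))
dK/dt = -α/(-β + t)
d^2K/dt^2 = α/(β^2 - 2*β*t + t^2)
d^3K/dt^3 = -2*α/(-β^3 + 3*β^2*t - 3*β*t^2 + t^3)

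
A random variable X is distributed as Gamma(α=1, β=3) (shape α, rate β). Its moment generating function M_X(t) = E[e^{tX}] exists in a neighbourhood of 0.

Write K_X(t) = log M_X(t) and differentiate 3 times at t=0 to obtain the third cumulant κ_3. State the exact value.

κ_3 = d^3K/dt^3 |_{t=0} = 2/27

M_X(t) = 3/(3 - t)
K_X(t) = log M_X(t) = -log(3 - t) + log(3)
dK/dt = -1/(t - 3)
d^2K/dt^2 = 1/(t^2 - 6*t + 9)
d^3K/dt^3 = -2/(t^3 - 9*t^2 + 27*t - 27)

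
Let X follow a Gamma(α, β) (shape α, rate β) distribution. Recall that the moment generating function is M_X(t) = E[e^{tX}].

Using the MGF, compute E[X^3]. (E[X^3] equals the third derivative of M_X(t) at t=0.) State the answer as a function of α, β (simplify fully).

M_X(t) = (β/(β - t))^α
M′(t) = -α*β^α*(1/(β - t))^α/(-β + t)
M′′(t) = (α^2*β^α*(1/(β - t))^α + α*β^α*(1/(β - t))^α)/(β^2 - 2*β*t + t^2)
M′′′(t) = (-α^3*β^α*(1/(β - t))^α - 3*α^2*β^α*(1/(β - t))^α - 2*α*β^α*(1/(β - t))^α)/(-β^3 + 3*β^2*t - 3*β*t^2 + t^3)

E[X^3] = M′′′(0) = α*(α^2 + 3*α + 2)/β^3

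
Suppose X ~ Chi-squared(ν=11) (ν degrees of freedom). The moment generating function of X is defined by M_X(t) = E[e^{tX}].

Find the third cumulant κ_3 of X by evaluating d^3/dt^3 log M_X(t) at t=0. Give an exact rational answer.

M_X(t) = (1 - 2*t)^(-11/2)
K_X(t) = log M_X(t) = -11*log(1 - 2*t)/2
K^(3)(t) = -88/(8*t^3 - 12*t^2 + 6*t - 1)

κ_3 = K^(3)(0) = 88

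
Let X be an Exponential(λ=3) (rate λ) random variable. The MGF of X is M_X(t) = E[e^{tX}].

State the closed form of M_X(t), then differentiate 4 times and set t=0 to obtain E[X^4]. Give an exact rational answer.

E[X^4] = d^4M/dt^4 |_{t=0} = 8/27

M_X(t) = 3/(3 - t)
dM/dt = 3/(t^2 - 6*t + 9)
d^2M/dt^2 = -6/(t^3 - 9*t^2 + 27*t - 27)
d^3M/dt^3 = 18/(t^4 - 12*t^3 + 54*t^2 - 108*t + 81)
d^4M/dt^4 = -72/(t^5 - 15*t^4 + 90*t^3 - 270*t^2 + 405*t - 243)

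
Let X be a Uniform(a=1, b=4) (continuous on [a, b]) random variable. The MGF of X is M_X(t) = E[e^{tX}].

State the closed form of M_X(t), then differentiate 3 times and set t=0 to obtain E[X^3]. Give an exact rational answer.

E[X^3] = d^3M/dt^3 |_{t=0} = 85/4

M_X(t) = (e^(4*t) - e^(t))/(3*t)
dM/dt = (4*t*e^(4*t) - t*e^(t) - e^(4*t) + e^(t))/(3*t^2)
d^2M/dt^2 = (16*t^2*e^(4*t) - t^2*e^(t) - 8*t*e^(4*t) + 2*t*e^(t) + 2*e^(4*t) - 2*e^(t))/(3*t^3)
d^3M/dt^3 = (64*t^3*e^(4*t) - t^3*e^(t) - 48*t^2*e^(4*t) + 3*t^2*e^(t) + 24*t*e^(4*t) - 6*t*e^(t) - 6*e^(4*t) + 6*e^(t))/(3*t^4)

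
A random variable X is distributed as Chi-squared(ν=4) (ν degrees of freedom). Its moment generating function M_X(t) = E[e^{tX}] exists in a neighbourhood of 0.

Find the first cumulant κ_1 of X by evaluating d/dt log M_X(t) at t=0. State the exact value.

M_X(t) = (1 - 2*t)^(-2)
K_X(t) = log M_X(t) = -2*log(1 - 2*t)
D[K](t) = -4/(2*t - 1)

κ_1 = D[K](0) = 4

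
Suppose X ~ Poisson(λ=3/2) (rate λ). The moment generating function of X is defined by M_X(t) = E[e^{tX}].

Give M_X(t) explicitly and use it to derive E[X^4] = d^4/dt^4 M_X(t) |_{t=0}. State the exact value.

E[X^4] = d^4M/dt^4 |_{t=0} = 681/16

M_X(t) = e^(3*e^(t)/2 - 3/2)
dM/dt = 3*e^(-3/2)*e^(t)*e^(3*e^(t)/2)/2
d^2M/dt^2 = (9*e^(2*t)*e^(3*e^(t)/2) + 6*e^(t)*e^(3*e^(t)/2))*e^(-3/2)/4
d^3M/dt^3 = (27*e^(3*t)*e^(3*e^(t)/2) + 54*e^(2*t)*e^(3*e^(t)/2) + 12*e^(t)*e^(3*e^(t)/2))*e^(-3/2)/8
d^4M/dt^4 = (81*e^(4*t)*e^(3*e^(t)/2) + 324*e^(3*t)*e^(3*e^(t)/2) + 252*e^(2*t)*e^(3*e^(t)/2) + 24*e^(t)*e^(3*e^(t)/2))*e^(-3/2)/16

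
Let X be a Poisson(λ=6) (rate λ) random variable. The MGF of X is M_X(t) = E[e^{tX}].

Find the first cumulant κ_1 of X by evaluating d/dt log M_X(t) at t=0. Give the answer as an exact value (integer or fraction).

M_X(t) = e^(6*e^(t) - 6)
K_X(t) = log M_X(t) = 6*e^(t) - 6
K^(1)(t) = 6*e^(t)

κ_1 = K^(1)(0) = 6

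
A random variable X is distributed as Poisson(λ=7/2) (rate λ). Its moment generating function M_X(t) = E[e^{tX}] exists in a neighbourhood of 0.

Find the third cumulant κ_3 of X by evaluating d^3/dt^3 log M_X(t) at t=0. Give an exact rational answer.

M_X(t) = e^(7*e^(t)/2 - 7/2)
K_X(t) = log M_X(t) = 7*e^(t)/2 - 7/2
K^(3)(t) = 7*e^(t)/2

κ_3 = K^(3)(0) = 7/2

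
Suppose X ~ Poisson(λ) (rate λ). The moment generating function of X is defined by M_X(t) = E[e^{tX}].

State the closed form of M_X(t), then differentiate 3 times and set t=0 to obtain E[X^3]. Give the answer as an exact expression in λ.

M_X(t) = e^(λ*(e^(t) - 1))
M′(t) = λ*e^(-λ)*e^(t)*e^(λ*e^(t))
M′′(t) = (λ^2*e^(2*t)*e^(λ*e^(t)) + λ*e^(t)*e^(λ*e^(t)))*e^(-λ)
M′′′(t) = (λ^3*e^(3*t)*e^(λ*e^(t)) + 3*λ^2*e^(2*t)*e^(λ*e^(t)) + λ*e^(t)*e^(λ*e^(t)))*e^(-λ)

E[X^3] = M′′′(0) = λ*(λ^2 + 3*λ + 1)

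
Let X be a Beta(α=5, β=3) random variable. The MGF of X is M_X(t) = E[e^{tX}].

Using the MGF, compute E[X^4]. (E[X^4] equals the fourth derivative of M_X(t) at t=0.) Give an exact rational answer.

E[X^4] = M′′′′(0) = 7/33

M_X(t) = ₁F₁(5; 8; t)
M′(t) = 5*₁F₁(6; 9; t)/8
M′′(t) = 5*₁F₁(7; 10; t)/12
M′′′(t) = 7*₁F₁(8; 11; t)/24
M′′′′(t) = 7*₁F₁(9; 12; t)/33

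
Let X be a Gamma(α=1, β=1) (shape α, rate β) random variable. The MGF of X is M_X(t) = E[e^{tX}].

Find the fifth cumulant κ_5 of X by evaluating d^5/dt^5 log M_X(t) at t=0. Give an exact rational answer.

M_X(t) = 1/(1 - t)
K_X(t) = log M_X(t) = -log(1 - t)
K′(t) = -1/(t - 1)
K′′(t) = 1/(t^2 - 2*t + 1)
K′′′(t) = -2/(t^3 - 3*t^2 + 3*t - 1)
K′′′′(t) = 6/(t^4 - 4*t^3 + 6*t^2 - 4*t + 1)
K′′′′′(t) = -24/(t^5 - 5*t^4 + 10*t^3 - 10*t^2 + 5*t - 1)

κ_5 = K′′′′′(0) = 24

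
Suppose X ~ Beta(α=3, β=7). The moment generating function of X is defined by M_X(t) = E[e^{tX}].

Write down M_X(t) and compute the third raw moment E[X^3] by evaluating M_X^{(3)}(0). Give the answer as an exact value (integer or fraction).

M_X(t) = ₁F₁(3; 10; t)
dM/dt = 3*₁F₁(4; 11; t)/10
d^2M/dt^2 = 6*₁F₁(5; 12; t)/55
d^3M/dt^3 = ₁F₁(6; 13; t)/22

E[X^3] = d^3M/dt^3 |_{t=0} = 1/22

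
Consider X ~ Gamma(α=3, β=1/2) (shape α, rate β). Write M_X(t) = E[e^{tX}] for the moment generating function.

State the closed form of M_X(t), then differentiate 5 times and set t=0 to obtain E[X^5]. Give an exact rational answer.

M_X(t) = 1/(8*(1/2 - t)^3)
dM/dt = 6/(16*t^4 - 32*t^3 + 24*t^2 - 8*t + 1)
d^2M/dt^2 = -48/(32*t^5 - 80*t^4 + 80*t^3 - 40*t^2 + 10*t - 1)
d^3M/dt^3 = 480/(64*t^6 - 192*t^5 + 240*t^4 - 160*t^3 + 60*t^2 - 12*t + 1)
d^4M/dt^4 = -5760/(128*t^7 - 448*t^6 + 672*t^5 - 560*t^4 + 280*t^3 - 84*t^2 + 14*t - 1)
d^5M/dt^5 = 80640/(256*t^8 - 1024*t^7 + 1792*t^6 - 1792*t^5 + 1120*t^4 - 448*t^3 + 112*t^2 - 16*t + 1)

E[X^5] = d^5M/dt^5 |_{t=0} = 80640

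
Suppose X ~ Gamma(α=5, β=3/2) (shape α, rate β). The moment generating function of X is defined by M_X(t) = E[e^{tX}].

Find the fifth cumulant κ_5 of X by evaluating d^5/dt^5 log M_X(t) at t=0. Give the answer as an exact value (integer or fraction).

M_X(t) = 243/(32*(3/2 - t)^5)
K_X(t) = log M_X(t) = -5*log(3/2 - t) - 5*log(2) + 5*log(3)
dK/dt = -10/(2*t - 3)
d^2K/dt^2 = 20/(4*t^2 - 12*t + 9)
d^3K/dt^3 = -80/(8*t^3 - 36*t^2 + 54*t - 27)
d^4K/dt^4 = 480/(16*t^4 - 96*t^3 + 216*t^2 - 216*t + 81)
d^5K/dt^5 = -3840/(32*t^5 - 240*t^4 + 720*t^3 - 1080*t^2 + 810*t - 243)

κ_5 = d^5K/dt^5 |_{t=0} = 1280/81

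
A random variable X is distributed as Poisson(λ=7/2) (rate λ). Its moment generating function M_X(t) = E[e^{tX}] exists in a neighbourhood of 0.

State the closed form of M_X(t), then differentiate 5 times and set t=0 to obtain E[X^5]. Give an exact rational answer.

M_X(t) = e^(7*e^(t)/2 - 7/2)
M′(t) = 7*e^(-7/2)*e^(t)*e^(7*e^(t)/2)/2
M′′(t) = (49*e^(2*t)*e^(7*e^(t)/2) + 14*e^(t)*e^(7*e^(t)/2))*e^(-7/2)/4
M′′′(t) = (343*e^(3*t)*e^(7*e^(t)/2) + 294*e^(2*t)*e^(7*e^(t)/2) + 28*e^(t)*e^(7*e^(t)/2))*e^(-7/2)/8
M′′′′(t) = (2401*e^(4*t)*e^(7*e^(t)/2) + 4116*e^(3*t)*e^(7*e^(t)/2) + 1372*e^(2*t)*e^(7*e^(t)/2) + 56*e^(t)*e^(7*e^(t)/2))*e^(-7/2)/16
M′′′′′(t) = (16807*e^(5*t)*e^(7*e^(t)/2) + 48020*e^(4*t)*e^(7*e^(t)/2) + 34300*e^(3*t)*e^(7*e^(t)/2) + 5880*e^(2*t)*e^(7*e^(t)/2) + 112*e^(t)*e^(7*e^(t)/2))*e^(-7/2)/32

E[X^5] = M′′′′′(0) = 105119/32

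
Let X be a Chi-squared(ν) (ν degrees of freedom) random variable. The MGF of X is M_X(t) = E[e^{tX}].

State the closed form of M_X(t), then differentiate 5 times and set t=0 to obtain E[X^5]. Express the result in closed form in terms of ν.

M_X(t) = (1 - 2*t)^(-ν/2)

E[X^5] = D^5[M](0) = ν*(ν^4 + 20*ν^3 + 140*ν^2 + 400*ν + 384)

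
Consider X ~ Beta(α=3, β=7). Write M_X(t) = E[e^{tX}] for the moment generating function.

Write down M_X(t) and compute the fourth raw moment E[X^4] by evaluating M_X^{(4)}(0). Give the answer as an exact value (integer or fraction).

M_X(t) = ₁F₁(3; 10; t)
dM/dt = 3*₁F₁(4; 11; t)/10
d^2M/dt^2 = 6*₁F₁(5; 12; t)/55
d^3M/dt^3 = ₁F₁(6; 13; t)/22
d^4M/dt^4 = 3*₁F₁(7; 14; t)/143

E[X^4] = d^4M/dt^4 |_{t=0} = 3/143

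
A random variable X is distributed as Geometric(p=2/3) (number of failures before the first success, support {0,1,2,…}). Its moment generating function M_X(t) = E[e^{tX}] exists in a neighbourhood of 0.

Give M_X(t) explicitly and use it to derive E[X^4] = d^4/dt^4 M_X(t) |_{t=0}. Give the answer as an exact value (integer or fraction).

M_X(t) = 2/(3*(1 - e^(t)/3))
M^(4)(t) = (-2*e^(4*t) - 66*e^(3*t) - 198*e^(2*t) - 54*e^(t))/(e^(5*t) - 15*e^(4*t) + 90*e^(3*t) - 270*e^(2*t) + 405*e^(t) - 243)

E[X^4] = M^(4)(0) = 10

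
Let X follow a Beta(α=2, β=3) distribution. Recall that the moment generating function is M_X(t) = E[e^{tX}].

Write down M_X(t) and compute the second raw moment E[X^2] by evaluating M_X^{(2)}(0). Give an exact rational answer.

M_X(t) = ₁F₁(2; 5; t)
M′(t) = 2*₁F₁(3; 6; t)/5
M′′(t) = ₁F₁(4; 7; t)/5

E[X^2] = M′′(0) = 1/5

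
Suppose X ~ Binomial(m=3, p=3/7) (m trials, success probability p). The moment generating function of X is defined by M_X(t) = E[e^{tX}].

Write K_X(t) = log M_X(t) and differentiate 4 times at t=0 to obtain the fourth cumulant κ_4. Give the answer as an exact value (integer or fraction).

M_X(t) = (3*e^(t)/7 + 4/7)^3
K_X(t) = log M_X(t) = 3*log(3*e^(t)/7 + 4/7)
dK/dt = 9*e^(t)/(3*e^(t) + 4)
d^2K/dt^2 = 36*e^(t)/(9*e^(2*t) + 24*e^(t) + 16)
d^3K/dt^3 = (-108*e^(2*t) + 144*e^(t))/(27*e^(3*t) + 108*e^(2*t) + 144*e^(t) + 64)
d^4K/dt^4 = (324*e^(3*t) - 1728*e^(2*t) + 576*e^(t))/(81*e^(4*t) + 432*e^(3*t) + 864*e^(2*t) + 768*e^(t) + 256)

κ_4 = d^4K/dt^4 |_{t=0} = -828/2401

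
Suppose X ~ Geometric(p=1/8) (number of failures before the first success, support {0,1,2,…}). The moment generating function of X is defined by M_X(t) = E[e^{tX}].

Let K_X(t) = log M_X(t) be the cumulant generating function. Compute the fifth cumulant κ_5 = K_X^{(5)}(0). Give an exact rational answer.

κ_5 = K^(5)(0) = 565320

M_X(t) = 1/(8*(1 - 7*e^(t)/8))
K_X(t) = log M_X(t) = -log(1 - 7*e^(t)/8) - 3*log(2)
K^(5)(t) = (-19208*e^(4*t) - 241472*e^(3*t) - 275968*e^(2*t) - 28672*e^(t))/(16807*e^(5*t) - 96040*e^(4*t) + 219520*e^(3*t) - 250880*e^(2*t) + 143360*e^(t) - 32768)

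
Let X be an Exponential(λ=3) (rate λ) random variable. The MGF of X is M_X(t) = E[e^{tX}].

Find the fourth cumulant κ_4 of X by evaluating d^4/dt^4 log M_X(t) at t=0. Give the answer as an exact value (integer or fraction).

κ_4 = K^(4)(0) = 2/27

M_X(t) = 3/(3 - t)
K_X(t) = log M_X(t) = -log(3 - t) + log(3)
K^(4)(t) = 6/(t^4 - 12*t^3 + 54*t^2 - 108*t + 81)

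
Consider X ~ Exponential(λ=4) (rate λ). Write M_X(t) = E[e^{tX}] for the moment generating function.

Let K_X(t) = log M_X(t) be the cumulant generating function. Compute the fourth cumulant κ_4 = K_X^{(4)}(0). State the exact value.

M_X(t) = 4/(4 - t)
K_X(t) = log M_X(t) = -log(4 - t) + 2*log(2)
K′(t) = -1/(t - 4)
K′′(t) = 1/(t^2 - 8*t + 16)
K′′′(t) = -2/(t^3 - 12*t^2 + 48*t - 64)
K′′′′(t) = 6/(t^4 - 16*t^3 + 96*t^2 - 256*t + 256)

κ_4 = K′′′′(0) = 3/128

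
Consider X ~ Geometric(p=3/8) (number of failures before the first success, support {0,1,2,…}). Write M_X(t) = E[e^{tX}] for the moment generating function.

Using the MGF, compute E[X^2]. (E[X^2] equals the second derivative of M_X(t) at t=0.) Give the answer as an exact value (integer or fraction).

M_X(t) = 3/(8*(1 - 5*e^(t)/8))
M′(t) = 15*e^(t)/(25*e^(2*t) - 80*e^(t) + 64)
M′′(t) = (-75*e^(2*t) - 120*e^(t))/(125*e^(3*t) - 600*e^(2*t) + 960*e^(t) - 512)

E[X^2] = M′′(0) = 65/9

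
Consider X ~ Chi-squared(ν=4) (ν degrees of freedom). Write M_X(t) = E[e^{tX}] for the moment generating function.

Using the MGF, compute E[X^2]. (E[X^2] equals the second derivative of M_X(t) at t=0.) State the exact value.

E[X^2] = d^2M/dt^2 |_{t=0} = 24

M_X(t) = (1 - 2*t)^(-2)
dM/dt = -4/(8*t^3 - 12*t^2 + 6*t - 1)
d^2M/dt^2 = 24/(16*t^4 - 32*t^3 + 24*t^2 - 8*t + 1)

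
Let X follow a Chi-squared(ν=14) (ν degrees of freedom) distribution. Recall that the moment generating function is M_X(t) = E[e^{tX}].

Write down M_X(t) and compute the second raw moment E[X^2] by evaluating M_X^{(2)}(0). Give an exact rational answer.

E[X^2] = D^2[M](0) = 224

M_X(t) = (1 - 2*t)^(-7)
D^2[M](t) = -224/(512*t^9 - 2304*t^8 + 4608*t^7 - 5376*t^6 + 4032*t^5 - 2016*t^4 + 672*t^3 - 144*t^2 + 18*t - 1)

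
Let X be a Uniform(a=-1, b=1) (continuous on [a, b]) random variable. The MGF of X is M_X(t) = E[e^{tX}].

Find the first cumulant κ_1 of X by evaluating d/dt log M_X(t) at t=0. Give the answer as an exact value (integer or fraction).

M_X(t) = (e^(t) - e^(-t))/(2*t)
K_X(t) = log M_X(t) = -log(t) + log(e^(t) - e^(-t)) - log(2)
D[K](t) = (t*e^(2*t) + t - e^(2*t) + 1)/(t*e^(2*t) - t)

κ_1 = D[K](0) = 0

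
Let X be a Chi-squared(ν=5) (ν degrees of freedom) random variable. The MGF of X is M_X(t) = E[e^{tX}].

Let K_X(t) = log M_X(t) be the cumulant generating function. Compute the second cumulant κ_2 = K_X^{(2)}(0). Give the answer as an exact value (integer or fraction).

M_X(t) = (1 - 2*t)^(-5/2)
K_X(t) = log M_X(t) = -5*log(1 - 2*t)/2
K^(2)(t) = 10/(4*t^2 - 4*t + 1)

κ_2 = K^(2)(0) = 10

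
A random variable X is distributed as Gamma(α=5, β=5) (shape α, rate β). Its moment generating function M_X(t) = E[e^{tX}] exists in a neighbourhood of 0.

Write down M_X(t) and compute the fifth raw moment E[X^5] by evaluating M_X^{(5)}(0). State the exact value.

E[X^5] = M^(5)(0) = 3024/625

M_X(t) = 3125/(5 - t)^5
M^(5)(t) = 47250000/(t^10 - 50*t^9 + 1125*t^8 - 15000*t^7 + 131250*t^6 - 787500*t^5 + 3281250*t^4 - 9375000*t^3 + 17578125*t^2 - 19531250*t + 9765625)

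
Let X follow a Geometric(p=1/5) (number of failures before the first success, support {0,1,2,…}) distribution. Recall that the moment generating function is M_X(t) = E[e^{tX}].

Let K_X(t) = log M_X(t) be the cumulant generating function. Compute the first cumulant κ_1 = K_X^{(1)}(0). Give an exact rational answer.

M_X(t) = 1/(5*(1 - 4*e^(t)/5))
K_X(t) = log M_X(t) = -log(1 - 4*e^(t)/5) - log(5)
K′(t) = -4*e^(t)/(4*e^(t) - 5)

κ_1 = K′(0) = 4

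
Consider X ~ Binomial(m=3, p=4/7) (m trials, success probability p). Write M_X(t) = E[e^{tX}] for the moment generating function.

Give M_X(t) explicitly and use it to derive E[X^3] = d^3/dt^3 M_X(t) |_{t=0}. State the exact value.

E[X^3] = d^3M/dt^3 |_{t=0} = 2988/343

M_X(t) = (4*e^(t)/7 + 3/7)^3
dM/dt = 192*e^(3*t)/343 + 288*e^(2*t)/343 + 108*e^(t)/343
d^2M/dt^2 = 576*e^(3*t)/343 + 576*e^(2*t)/343 + 108*e^(t)/343
d^3M/dt^3 = 1728*e^(3*t)/343 + 1152*e^(2*t)/343 + 108*e^(t)/343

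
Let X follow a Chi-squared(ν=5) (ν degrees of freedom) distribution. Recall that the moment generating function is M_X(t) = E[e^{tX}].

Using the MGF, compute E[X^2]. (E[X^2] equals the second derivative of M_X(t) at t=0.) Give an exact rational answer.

M_X(t) = (1 - 2*t)^(-5/2)
dM/dt = -5/(8*t^3*√(1 - 2*t) - 12*t^2*√(1 - 2*t) + 6*t*√(1 - 2*t) - √(1 - 2*t))
d^2M/dt^2 = 35/(16*t^4*√(1 - 2*t) - 32*t^3*√(1 - 2*t) + 24*t^2*√(1 - 2*t) - 8*t*√(1 - 2*t) + √(1 - 2*t))

E[X^2] = d^2M/dt^2 |_{t=0} = 35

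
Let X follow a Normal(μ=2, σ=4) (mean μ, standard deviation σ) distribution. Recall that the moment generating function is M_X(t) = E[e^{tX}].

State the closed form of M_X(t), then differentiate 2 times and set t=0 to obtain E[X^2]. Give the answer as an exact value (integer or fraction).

M_X(t) = e^(8*t^2 + 2*t)
M′(t) = 16*t*e^(2*t)*e^(8*t^2) + 2*e^(2*t)*e^(8*t^2)
M′′(t) = 256*t^2*e^(2*t)*e^(8*t^2) + 64*t*e^(2*t)*e^(8*t^2) + 20*e^(2*t)*e^(8*t^2)

E[X^2] = M′′(0) = 20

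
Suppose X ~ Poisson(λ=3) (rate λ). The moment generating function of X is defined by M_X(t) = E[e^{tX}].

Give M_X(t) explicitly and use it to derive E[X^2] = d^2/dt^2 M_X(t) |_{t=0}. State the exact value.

M_X(t) = e^(3*e^(t) - 3)
M^(2)(t) = (9*e^(2*t)*e^(3*e^(t)) + 3*e^(t)*e^(3*e^(t)))*e^(-3)

E[X^2] = M^(2)(0) = 12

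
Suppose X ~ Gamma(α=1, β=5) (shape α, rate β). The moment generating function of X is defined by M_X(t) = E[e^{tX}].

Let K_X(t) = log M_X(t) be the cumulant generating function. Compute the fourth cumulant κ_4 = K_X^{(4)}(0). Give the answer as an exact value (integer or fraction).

κ_4 = d^4K/dt^4 |_{t=0} = 6/625

M_X(t) = 5/(5 - t)
K_X(t) = log M_X(t) = -log(5 - t) + log(5)
dK/dt = -1/(t - 5)
d^2K/dt^2 = 1/(t^2 - 10*t + 25)
d^3K/dt^3 = -2/(t^3 - 15*t^2 + 75*t - 125)
d^4K/dt^4 = 6/(t^4 - 20*t^3 + 150*t^2 - 500*t + 625)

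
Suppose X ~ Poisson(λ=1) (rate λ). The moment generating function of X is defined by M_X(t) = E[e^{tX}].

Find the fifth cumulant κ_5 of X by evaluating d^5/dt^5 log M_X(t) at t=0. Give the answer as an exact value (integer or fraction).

κ_5 = D^5[K](0) = 1

M_X(t) = e^(e^(t) - 1)
K_X(t) = log M_X(t) = e^(t) - 1
D^5[K](t) = e^(t)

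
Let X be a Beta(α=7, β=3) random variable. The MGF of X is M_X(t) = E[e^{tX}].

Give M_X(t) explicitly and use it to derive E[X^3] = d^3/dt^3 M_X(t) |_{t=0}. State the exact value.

E[X^3] = D^3[M](0) = 21/55

M_X(t) = ₁F₁(7; 10; t)
D^3[M](t) = 21*₁F₁(10; 13; t)/55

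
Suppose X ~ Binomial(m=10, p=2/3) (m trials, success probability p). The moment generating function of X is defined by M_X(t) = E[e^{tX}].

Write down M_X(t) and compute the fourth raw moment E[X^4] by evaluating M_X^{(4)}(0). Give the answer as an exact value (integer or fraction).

E[X^4] = M^(4)(0) = 23060/9

M_X(t) = (2*e^(t)/3 + 1/3)^10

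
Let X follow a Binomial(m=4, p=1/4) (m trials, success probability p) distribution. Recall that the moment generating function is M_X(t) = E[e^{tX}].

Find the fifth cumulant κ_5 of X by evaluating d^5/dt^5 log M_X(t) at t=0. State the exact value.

M_X(t) = (e^(t)/4 + 3/4)^4
K_X(t) = log M_X(t) = 4*log(e^(t)/4 + 3/4)
K′(t) = 4*e^(t)/(e^(t) + 3)
K′′(t) = 12*e^(t)/(e^(2*t) + 6*e^(t) + 9)
K′′′(t) = (-12*e^(2*t) + 36*e^(t))/(e^(3*t) + 9*e^(2*t) + 27*e^(t) + 27)
K′′′′(t) = (12*e^(3*t) - 144*e^(2*t) + 108*e^(t))/(e^(4*t) + 12*e^(3*t) + 54*e^(2*t) + 108*e^(t) + 81)
K′′′′′(t) = (-12*e^(4*t) + 396*e^(3*t) - 1188*e^(2*t) + 324*e^(t))/(e^(5*t) + 15*e^(4*t) + 90*e^(3*t) + 270*e^(2*t) + 405*e^(t) + 243)

κ_5 = K′′′′′(0) = -15/32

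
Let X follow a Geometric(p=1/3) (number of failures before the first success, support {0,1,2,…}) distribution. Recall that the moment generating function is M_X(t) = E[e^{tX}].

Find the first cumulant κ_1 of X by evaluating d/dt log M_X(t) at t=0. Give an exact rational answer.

κ_1 = D[K](0) = 2

M_X(t) = 1/(3*(1 - 2*e^(t)/3))
K_X(t) = log M_X(t) = -log(1 - 2*e^(t)/3) - log(3)
D[K](t) = -2*e^(t)/(2*e^(t) - 3)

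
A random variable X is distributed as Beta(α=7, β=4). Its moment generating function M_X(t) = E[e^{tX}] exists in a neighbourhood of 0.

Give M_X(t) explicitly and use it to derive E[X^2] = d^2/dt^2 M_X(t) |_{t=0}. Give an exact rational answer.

E[X^2] = M′′(0) = 14/33

M_X(t) = ₁F₁(7; 11; t)
M′(t) = 7*₁F₁(8; 12; t)/11
M′′(t) = 14*₁F₁(9; 13; t)/33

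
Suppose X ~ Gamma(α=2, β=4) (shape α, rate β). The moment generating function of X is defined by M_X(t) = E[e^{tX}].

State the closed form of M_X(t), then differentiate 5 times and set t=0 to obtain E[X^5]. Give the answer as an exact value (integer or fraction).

M_X(t) = 16/(4 - t)^2
M′(t) = -32/(t^3 - 12*t^2 + 48*t - 64)
M′′(t) = 96/(t^4 - 16*t^3 + 96*t^2 - 256*t + 256)
M′′′(t) = -384/(t^5 - 20*t^4 + 160*t^3 - 640*t^2 + 1280*t - 1024)
M′′′′(t) = 1920/(t^6 - 24*t^5 + 240*t^4 - 1280*t^3 + 3840*t^2 - 6144*t + 4096)
M′′′′′(t) = -11520/(t^7 - 28*t^6 + 336*t^5 - 2240*t^4 + 8960*t^3 - 21504*t^2 + 28672*t - 16384)

E[X^5] = M′′′′′(0) = 45/64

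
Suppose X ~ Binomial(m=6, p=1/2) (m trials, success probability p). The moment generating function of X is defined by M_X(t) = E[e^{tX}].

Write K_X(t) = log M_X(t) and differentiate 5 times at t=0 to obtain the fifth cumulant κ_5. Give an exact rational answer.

M_X(t) = (e^(t)/2 + 1/2)^6
K_X(t) = log M_X(t) = 6*log(e^(t)/2 + 1/2)
dK/dt = 6*e^(t)/(e^(t) + 1)
d^2K/dt^2 = 6*e^(t)/(e^(2*t) + 2*e^(t) + 1)
d^3K/dt^3 = (-6*e^(2*t) + 6*e^(t))/(e^(3*t) + 3*e^(2*t) + 3*e^(t) + 1)
d^4K/dt^4 = (6*e^(3*t) - 24*e^(2*t) + 6*e^(t))/(e^(4*t) + 4*e^(3*t) + 6*e^(2*t) + 4*e^(t) + 1)
d^5K/dt^5 = (-6*e^(4*t) + 66*e^(3*t) - 66*e^(2*t) + 6*e^(t))/(e^(5*t) + 5*e^(4*t) + 10*e^(3*t) + 10*e^(2*t) + 5*e^(t) + 1)

κ_5 = d^5K/dt^5 |_{t=0} = 0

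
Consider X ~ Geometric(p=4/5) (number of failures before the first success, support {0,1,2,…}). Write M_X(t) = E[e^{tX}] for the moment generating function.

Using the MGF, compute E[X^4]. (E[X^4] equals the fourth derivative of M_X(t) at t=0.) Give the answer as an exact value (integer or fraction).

M_X(t) = 4/(5*(1 - e^(t)/5))
M^(4)(t) = (-4*e^(4*t) - 220*e^(3*t) - 1100*e^(2*t) - 500*e^(t))/(e^(5*t) - 25*e^(4*t) + 250*e^(3*t) - 1250*e^(2*t) + 3125*e^(t) - 3125)

E[X^4] = M^(4)(0) = 57/32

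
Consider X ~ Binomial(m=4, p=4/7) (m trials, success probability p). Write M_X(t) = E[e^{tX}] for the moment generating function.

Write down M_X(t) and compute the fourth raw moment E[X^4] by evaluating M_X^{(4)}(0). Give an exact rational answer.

E[X^4] = M′′′′(0) = 142000/2401

M_X(t) = (4*e^(t)/7 + 3/7)^4
M′(t) = 1024*e^(4*t)/2401 + 2304*e^(3*t)/2401 + 1728*e^(2*t)/2401 + 432*e^(t)/2401
M′′(t) = 4096*e^(4*t)/2401 + 6912*e^(3*t)/2401 + 3456*e^(2*t)/2401 + 432*e^(t)/2401
M′′′(t) = 16384*e^(4*t)/2401 + 20736*e^(3*t)/2401 + 6912*e^(2*t)/2401 + 432*e^(t)/2401
M′′′′(t) = 65536*e^(4*t)/2401 + 62208*e^(3*t)/2401 + 13824*e^(2*t)/2401 + 432*e^(t)/2401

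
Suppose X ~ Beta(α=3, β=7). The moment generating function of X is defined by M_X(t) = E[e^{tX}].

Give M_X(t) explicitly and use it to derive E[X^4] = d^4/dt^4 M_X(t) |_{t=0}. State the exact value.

E[X^4] = D^4[M](0) = 3/143

M_X(t) = ₁F₁(3; 10; t)
D^4[M](t) = 3*₁F₁(7; 14; t)/143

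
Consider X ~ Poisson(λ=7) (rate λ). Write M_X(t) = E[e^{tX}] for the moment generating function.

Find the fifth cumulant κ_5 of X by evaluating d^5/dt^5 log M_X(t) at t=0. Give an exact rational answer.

M_X(t) = e^(7*e^(t) - 7)
K_X(t) = log M_X(t) = 7*e^(t) - 7
K′(t) = 7*e^(t)
K′′(t) = 7*e^(t)
K′′′(t) = 7*e^(t)
K′′′′(t) = 7*e^(t)
K′′′′′(t) = 7*e^(t)

κ_5 = K′′′′′(0) = 7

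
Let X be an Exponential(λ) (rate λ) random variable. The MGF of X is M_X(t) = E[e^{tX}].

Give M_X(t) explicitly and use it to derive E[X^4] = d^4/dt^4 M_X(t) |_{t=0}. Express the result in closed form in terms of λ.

E[X^4] = M^(4)(0) = 24/λ^4

M_X(t) = λ/(λ - t)
M^(4)(t) = -24*λ/(-λ^5 + 5*λ^4*t - 10*λ^3*t^2 + 10*λ^2*t^3 - 5*λ*t^4 + t^5)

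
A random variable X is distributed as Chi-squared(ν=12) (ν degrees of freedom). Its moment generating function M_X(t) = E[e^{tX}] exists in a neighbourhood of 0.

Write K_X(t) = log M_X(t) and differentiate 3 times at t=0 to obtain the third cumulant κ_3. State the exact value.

κ_3 = K^(3)(0) = 96

M_X(t) = (1 - 2*t)^(-6)
K_X(t) = log M_X(t) = -6*log(1 - 2*t)
K^(3)(t) = -96/(8*t^3 - 12*t^2 + 6*t - 1)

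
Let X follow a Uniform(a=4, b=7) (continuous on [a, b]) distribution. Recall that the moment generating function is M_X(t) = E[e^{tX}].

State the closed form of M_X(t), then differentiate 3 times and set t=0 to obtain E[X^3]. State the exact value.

E[X^3] = M^(3)(0) = 715/4

M_X(t) = (e^(7*t) - e^(4*t))/(3*t)
M^(3)(t) = (343*t^3*e^(7*t) - 64*t^3*e^(4*t) - 147*t^2*e^(7*t) + 48*t^2*e^(4*t) + 42*t*e^(7*t) - 24*t*e^(4*t) - 6*e^(7*t) + 6*e^(4*t))/(3*t^4)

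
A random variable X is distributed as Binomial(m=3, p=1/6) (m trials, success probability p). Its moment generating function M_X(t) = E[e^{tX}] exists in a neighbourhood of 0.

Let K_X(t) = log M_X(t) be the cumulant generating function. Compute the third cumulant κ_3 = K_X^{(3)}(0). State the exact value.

κ_3 = K^(3)(0) = 5/18

M_X(t) = (e^(t)/6 + 5/6)^3
K_X(t) = log M_X(t) = 3*log(e^(t)/6 + 5/6)
K^(3)(t) = (-15*e^(2*t) + 75*e^(t))/(e^(3*t) + 15*e^(2*t) + 75*e^(t) + 125)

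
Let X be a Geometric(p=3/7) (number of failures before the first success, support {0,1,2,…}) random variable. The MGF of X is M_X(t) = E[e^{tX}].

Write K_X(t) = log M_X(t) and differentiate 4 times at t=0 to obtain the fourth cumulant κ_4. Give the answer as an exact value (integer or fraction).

M_X(t) = 3/(7*(1 - 4*e^(t)/7))
K_X(t) = log M_X(t) = -log(1 - 4*e^(t)/7) - log(7) + log(3)
D^4[K](t) = (448*e^(3*t) + 3136*e^(2*t) + 1372*e^(t))/(256*e^(4*t) - 1792*e^(3*t) + 4704*e^(2*t) - 5488*e^(t) + 2401)

κ_4 = D^4[K](0) = 1652/27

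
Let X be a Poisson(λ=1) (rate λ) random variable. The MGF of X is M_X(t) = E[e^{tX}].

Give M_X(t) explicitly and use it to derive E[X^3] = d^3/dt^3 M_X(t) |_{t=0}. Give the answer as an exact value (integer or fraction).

E[X^3] = M^(3)(0) = 5

M_X(t) = e^(e^(t) - 1)
M^(3)(t) = (e^(3*t)*e^(e^(t)) + 3*e^(2*t)*e^(e^(t)) + e^(t)*e^(e^(t)))*e^(-1)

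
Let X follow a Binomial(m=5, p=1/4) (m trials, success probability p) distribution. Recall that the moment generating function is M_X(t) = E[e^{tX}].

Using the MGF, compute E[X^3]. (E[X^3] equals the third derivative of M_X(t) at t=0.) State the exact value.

E[X^3] = d^3M/dt^3 |_{t=0} = 95/16

M_X(t) = (e^(t)/4 + 3/4)^5
dM/dt = 5*e^(5*t)/1024 + 15*e^(4*t)/256 + 135*e^(3*t)/512 + 135*e^(2*t)/256 + 405*e^(t)/1024
d^2M/dt^2 = 25*e^(5*t)/1024 + 15*e^(4*t)/64 + 405*e^(3*t)/512 + 135*e^(2*t)/128 + 405*e^(t)/1024
d^3M/dt^3 = 125*e^(5*t)/1024 + 15*e^(4*t)/16 + 1215*e^(3*t)/512 + 135*e^(2*t)/64 + 405*e^(t)/1024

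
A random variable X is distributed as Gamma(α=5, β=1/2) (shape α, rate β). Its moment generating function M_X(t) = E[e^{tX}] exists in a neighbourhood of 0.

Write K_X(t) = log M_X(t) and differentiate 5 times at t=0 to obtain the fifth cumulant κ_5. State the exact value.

κ_5 = D^5[K](0) = 3840

M_X(t) = 1/(32*(1/2 - t)^5)
K_X(t) = log M_X(t) = -5*log(1/2 - t) - 5*log(2)
D^5[K](t) = -3840/(32*t^5 - 80*t^4 + 80*t^3 - 40*t^2 + 10*t - 1)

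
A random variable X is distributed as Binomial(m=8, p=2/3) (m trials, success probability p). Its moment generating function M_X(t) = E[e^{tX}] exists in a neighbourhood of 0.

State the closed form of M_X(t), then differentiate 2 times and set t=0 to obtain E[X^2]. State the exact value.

E[X^2] = D^2[M](0) = 272/9

M_X(t) = (2*e^(t)/3 + 1/3)^8
D^2[M](t) = 16384*e^(8*t)/6561 + 50176*e^(7*t)/6561 + 7168*e^(6*t)/729 + 44800*e^(5*t)/6561 + 17920*e^(4*t)/6561 + 448*e^(3*t)/729 + 448*e^(2*t)/6561 + 16*e^(t)/6561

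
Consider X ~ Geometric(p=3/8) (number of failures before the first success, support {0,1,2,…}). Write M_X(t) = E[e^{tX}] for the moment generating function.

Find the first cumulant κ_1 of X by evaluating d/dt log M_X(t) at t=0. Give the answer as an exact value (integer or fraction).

M_X(t) = 3/(8*(1 - 5*e^(t)/8))
K_X(t) = log M_X(t) = -log(1 - 5*e^(t)/8) - 3*log(2) + log(3)
K′(t) = -5*e^(t)/(5*e^(t) - 8)

κ_1 = K′(0) = 5/3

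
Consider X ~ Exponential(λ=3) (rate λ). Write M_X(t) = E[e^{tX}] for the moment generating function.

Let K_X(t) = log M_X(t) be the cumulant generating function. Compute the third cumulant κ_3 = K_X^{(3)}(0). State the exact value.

κ_3 = K′′′(0) = 2/27

M_X(t) = 3/(3 - t)
K_X(t) = log M_X(t) = -log(3 - t) + log(3)
K′(t) = -1/(t - 3)
K′′(t) = 1/(t^2 - 6*t + 9)
K′′′(t) = -2/(t^3 - 9*t^2 + 27*t - 27)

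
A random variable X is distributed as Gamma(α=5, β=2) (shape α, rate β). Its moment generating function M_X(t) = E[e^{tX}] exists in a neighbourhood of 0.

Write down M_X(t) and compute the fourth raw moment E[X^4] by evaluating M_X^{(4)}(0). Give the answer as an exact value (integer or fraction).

M_X(t) = 32/(2 - t)^5
D^4[M](t) = -53760/(t^9 - 18*t^8 + 144*t^7 - 672*t^6 + 2016*t^5 - 4032*t^4 + 5376*t^3 - 4608*t^2 + 2304*t - 512)

E[X^4] = D^4[M](0) = 105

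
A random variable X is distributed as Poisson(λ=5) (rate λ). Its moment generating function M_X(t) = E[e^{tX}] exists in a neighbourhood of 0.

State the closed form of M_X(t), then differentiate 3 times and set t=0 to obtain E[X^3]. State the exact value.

E[X^3] = d^3M/dt^3 |_{t=0} = 205

M_X(t) = e^(5*e^(t) - 5)
dM/dt = 5*e^(-5)*e^(t)*e^(5*e^(t))
d^2M/dt^2 = (25*e^(2*t)*e^(5*e^(t)) + 5*e^(t)*e^(5*e^(t)))*e^(-5)
d^3M/dt^3 = (125*e^(3*t)*e^(5*e^(t)) + 75*e^(2*t)*e^(5*e^(t)) + 5*e^(t)*e^(5*e^(t)))*e^(-5)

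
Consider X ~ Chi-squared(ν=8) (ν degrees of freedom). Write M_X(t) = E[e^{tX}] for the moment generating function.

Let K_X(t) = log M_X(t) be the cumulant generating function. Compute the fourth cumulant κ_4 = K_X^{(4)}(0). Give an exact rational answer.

κ_4 = D^4[K](0) = 384

M_X(t) = (1 - 2*t)^(-4)
K_X(t) = log M_X(t) = -4*log(1 - 2*t)
D^4[K](t) = 384/(16*t^4 - 32*t^3 + 24*t^2 - 8*t + 1)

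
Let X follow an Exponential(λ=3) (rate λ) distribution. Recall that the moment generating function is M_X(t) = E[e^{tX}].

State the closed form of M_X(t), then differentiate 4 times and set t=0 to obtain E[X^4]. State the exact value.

M_X(t) = 3/(3 - t)
D^4[M](t) = -72/(t^5 - 15*t^4 + 90*t^3 - 270*t^2 + 405*t - 243)

E[X^4] = D^4[M](0) = 8/27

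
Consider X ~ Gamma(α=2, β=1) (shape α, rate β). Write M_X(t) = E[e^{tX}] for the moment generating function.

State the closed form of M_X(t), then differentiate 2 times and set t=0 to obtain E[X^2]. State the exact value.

E[X^2] = D^2[M](0) = 6

M_X(t) = (1 - t)^(-2)
D^2[M](t) = 6/(t^4 - 4*t^3 + 6*t^2 - 4*t + 1)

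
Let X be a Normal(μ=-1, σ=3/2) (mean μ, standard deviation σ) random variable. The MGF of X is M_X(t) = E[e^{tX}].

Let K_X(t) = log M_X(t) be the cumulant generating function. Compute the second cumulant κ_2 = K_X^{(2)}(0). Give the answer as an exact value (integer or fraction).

M_X(t) = e^(9*t^2/8 - t)
K_X(t) = log M_X(t) = 9*t^2/8 - t
K^(2)(t) = 9/4

κ_2 = K^(2)(0) = 9/4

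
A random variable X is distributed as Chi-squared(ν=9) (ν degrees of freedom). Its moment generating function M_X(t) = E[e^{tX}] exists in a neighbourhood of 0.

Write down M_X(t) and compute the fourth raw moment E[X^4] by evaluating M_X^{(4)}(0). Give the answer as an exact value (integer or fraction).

E[X^4] = M′′′′(0) = 19305

M_X(t) = (1 - 2*t)^(-9/2)
M′(t) = -9/(32*t^5*√(1 - 2*t) - 80*t^4*√(1 - 2*t) + 80*t^3*√(1 - 2*t) - 40*t^2*√(1 - 2*t) + 10*t*√(1 - 2*t) - √(1 - 2*t))
M′′(t) = 99/(64*t^6*√(1 - 2*t) - 192*t^5*√(1 - 2*t) + 240*t^4*√(1 - 2*t) - 160*t^3*√(1 - 2*t) + 60*t^2*√(1 - 2*t) - 12*t*√(1 - 2*t) + √(1 - 2*t))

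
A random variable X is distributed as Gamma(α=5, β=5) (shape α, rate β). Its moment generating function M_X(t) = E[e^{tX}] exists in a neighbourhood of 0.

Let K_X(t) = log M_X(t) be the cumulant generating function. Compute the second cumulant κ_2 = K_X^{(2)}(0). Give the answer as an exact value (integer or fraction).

κ_2 = K^(2)(0) = 1/5

M_X(t) = 3125/(5 - t)^5
K_X(t) = log M_X(t) = -5*log(5 - t) + 5*log(5)
K^(2)(t) = 5/(t^2 - 10*t + 25)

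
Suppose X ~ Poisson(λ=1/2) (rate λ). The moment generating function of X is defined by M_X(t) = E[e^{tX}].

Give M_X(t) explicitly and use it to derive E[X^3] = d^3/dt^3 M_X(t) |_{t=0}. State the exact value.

E[X^3] = d^3M/dt^3 |_{t=0} = 11/8

M_X(t) = e^(e^(t)/2 - 1/2)
dM/dt = e^(-1/2)*e^(t)*e^(e^(t)/2)/2
d^2M/dt^2 = (e^(2*t)*e^(e^(t)/2) + 2*e^(t)*e^(e^(t)/2))*e^(-1/2)/4
d^3M/dt^3 = (e^(3*t)*e^(e^(t)/2) + 6*e^(2*t)*e^(e^(t)/2) + 4*e^(t)*e^(e^(t)/2))*e^(-1/2)/8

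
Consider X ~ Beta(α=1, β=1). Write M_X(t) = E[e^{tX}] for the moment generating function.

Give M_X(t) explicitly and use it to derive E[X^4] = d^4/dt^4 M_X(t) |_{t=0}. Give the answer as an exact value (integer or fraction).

M_X(t) = ₁F₁(1; 2; t)
D^4[M](t) = ₁F₁(5; 6; t)/5

E[X^4] = D^4[M](0) = 1/5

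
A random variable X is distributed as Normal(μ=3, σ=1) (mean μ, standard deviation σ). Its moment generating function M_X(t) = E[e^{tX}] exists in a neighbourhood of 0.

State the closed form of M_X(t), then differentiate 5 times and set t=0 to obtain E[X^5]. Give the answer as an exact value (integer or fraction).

E[X^5] = M^(5)(0) = 558

M_X(t) = e^(t^2/2 + 3*t)
M^(5)(t) = t^5*e^(3*t)*e^(t^2/2) + 15*t^4*e^(3*t)*e^(t^2/2) + 100*t^3*e^(3*t)*e^(t^2/2) + 360*t^2*e^(3*t)*e^(t^2/2) + 690*t*e^(3*t)*e^(t^2/2) + 558*e^(3*t)*e^(t^2/2)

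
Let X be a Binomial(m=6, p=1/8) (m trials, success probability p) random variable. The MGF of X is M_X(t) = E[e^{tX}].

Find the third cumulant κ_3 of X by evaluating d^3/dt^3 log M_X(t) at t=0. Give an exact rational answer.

M_X(t) = (e^(t)/8 + 7/8)^6
K_X(t) = log M_X(t) = 6*log(e^(t)/8 + 7/8)
K′(t) = 6*e^(t)/(e^(t) + 7)
K′′(t) = 42*e^(t)/(e^(2*t) + 14*e^(t) + 49)
K′′′(t) = (-42*e^(2*t) + 294*e^(t))/(e^(3*t) + 21*e^(2*t) + 147*e^(t) + 343)

κ_3 = K′′′(0) = 63/128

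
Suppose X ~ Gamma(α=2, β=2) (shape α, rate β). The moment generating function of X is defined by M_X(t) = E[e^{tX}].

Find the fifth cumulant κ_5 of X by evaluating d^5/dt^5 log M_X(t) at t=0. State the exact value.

M_X(t) = 4/(2 - t)^2
K_X(t) = log M_X(t) = -2*log(2 - t) + 2*log(2)
dK/dt = -2/(t - 2)
d^2K/dt^2 = 2/(t^2 - 4*t + 4)
d^3K/dt^3 = -4/(t^3 - 6*t^2 + 12*t - 8)
d^4K/dt^4 = 12/(t^4 - 8*t^3 + 24*t^2 - 32*t + 16)
d^5K/dt^5 = -48/(t^5 - 10*t^4 + 40*t^3 - 80*t^2 + 80*t - 32)

κ_5 = d^5K/dt^5 |_{t=0} = 3/2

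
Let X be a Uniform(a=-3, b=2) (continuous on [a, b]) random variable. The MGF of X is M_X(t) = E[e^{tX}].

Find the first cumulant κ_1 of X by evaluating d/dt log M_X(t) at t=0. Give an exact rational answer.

κ_1 = D[K](0) = -1/2

M_X(t) = (e^(2*t) - e^(-3*t))/(5*t)
K_X(t) = log M_X(t) = -log(t) + log(e^(2*t) - e^(-3*t)) - log(5)
D[K](t) = (2*t*e^(5*t) + 3*t - e^(5*t) + 1)/(t*e^(5*t) - t)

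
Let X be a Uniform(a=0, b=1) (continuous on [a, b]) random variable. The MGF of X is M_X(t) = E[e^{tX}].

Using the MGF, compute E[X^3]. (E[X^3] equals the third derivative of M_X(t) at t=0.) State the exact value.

E[X^3] = M′′′(0) = 1/4

M_X(t) = (e^(t) - 1)/t
M′(t) = (t*e^(t) - e^(t) + 1)/t^2
M′′(t) = (t^2*e^(t) - 2*t*e^(t) + 2*e^(t) - 2)/t^3
M′′′(t) = (t^3*e^(t) - 3*t^2*e^(t) + 6*t*e^(t) - 6*e^(t) + 6)/t^4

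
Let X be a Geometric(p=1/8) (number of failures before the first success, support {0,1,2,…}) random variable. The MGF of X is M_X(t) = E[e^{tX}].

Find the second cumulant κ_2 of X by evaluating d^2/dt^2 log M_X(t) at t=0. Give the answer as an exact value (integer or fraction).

κ_2 = K′′(0) = 56

M_X(t) = 1/(8*(1 - 7*e^(t)/8))
K_X(t) = log M_X(t) = -log(1 - 7*e^(t)/8) - 3*log(2)
K′(t) = -7*e^(t)/(7*e^(t) - 8)
K′′(t) = 56*e^(t)/(49*e^(2*t) - 112*e^(t) + 64)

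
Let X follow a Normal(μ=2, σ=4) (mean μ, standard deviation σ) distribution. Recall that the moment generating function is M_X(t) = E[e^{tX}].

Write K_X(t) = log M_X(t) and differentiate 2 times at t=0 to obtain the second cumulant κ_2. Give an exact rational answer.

M_X(t) = e^(8*t^2 + 2*t)
K_X(t) = log M_X(t) = 8*t^2 + 2*t
D^2[K](t) = 16

κ_2 = D^2[K](0) = 16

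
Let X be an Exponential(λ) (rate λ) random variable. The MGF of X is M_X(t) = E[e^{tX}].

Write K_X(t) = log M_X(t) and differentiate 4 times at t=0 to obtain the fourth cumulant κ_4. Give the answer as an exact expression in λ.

κ_4 = D^4[K](0) = 6/λ^4

M_X(t) = λ/(λ - t)
K_X(t) = log M_X(t) = log(λ) - log(λ - t)
D^4[K](t) = 6/(λ^4 - 4*λ^3*t + 6*λ^2*t^2 - 4*λ*t^3 + t^4)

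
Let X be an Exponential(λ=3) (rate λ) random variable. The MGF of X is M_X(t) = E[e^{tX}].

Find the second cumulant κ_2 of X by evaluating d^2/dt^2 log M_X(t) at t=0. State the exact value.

M_X(t) = 3/(3 - t)
K_X(t) = log M_X(t) = -log(3 - t) + log(3)
D^2[K](t) = 1/(t^2 - 6*t + 9)

κ_2 = D^2[K](0) = 1/9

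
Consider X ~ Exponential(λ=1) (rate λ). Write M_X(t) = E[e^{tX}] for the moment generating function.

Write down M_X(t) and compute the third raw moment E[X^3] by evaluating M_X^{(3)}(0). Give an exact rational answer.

E[X^3] = d^3M/dt^3 |_{t=0} = 6

M_X(t) = 1/(1 - t)
dM/dt = 1/(t^2 - 2*t + 1)
d^2M/dt^2 = -2/(t^3 - 3*t^2 + 3*t - 1)
d^3M/dt^3 = 6/(t^4 - 4*t^3 + 6*t^2 - 4*t + 1)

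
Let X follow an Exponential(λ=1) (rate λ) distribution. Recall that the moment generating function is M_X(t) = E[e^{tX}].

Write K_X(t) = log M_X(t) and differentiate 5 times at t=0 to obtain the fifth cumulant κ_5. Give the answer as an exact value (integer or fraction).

κ_5 = K′′′′′(0) = 24

M_X(t) = 1/(1 - t)
K_X(t) = log M_X(t) = -log(1 - t)
K′(t) = -1/(t - 1)
K′′(t) = 1/(t^2 - 2*t + 1)
K′′′(t) = -2/(t^3 - 3*t^2 + 3*t - 1)
K′′′′(t) = 6/(t^4 - 4*t^3 + 6*t^2 - 4*t + 1)
K′′′′′(t) = -24/(t^5 - 5*t^4 + 10*t^3 - 10*t^2 + 5*t - 1)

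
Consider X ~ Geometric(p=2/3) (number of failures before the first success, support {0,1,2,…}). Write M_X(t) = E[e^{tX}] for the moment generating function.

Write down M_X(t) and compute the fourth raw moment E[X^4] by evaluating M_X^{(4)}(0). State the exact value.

M_X(t) = 2/(3*(1 - e^(t)/3))
D^4[M](t) = (-2*e^(4*t) - 66*e^(3*t) - 198*e^(2*t) - 54*e^(t))/(e^(5*t) - 15*e^(4*t) + 90*e^(3*t) - 270*e^(2*t) + 405*e^(t) - 243)

E[X^4] = D^4[M](0) = 10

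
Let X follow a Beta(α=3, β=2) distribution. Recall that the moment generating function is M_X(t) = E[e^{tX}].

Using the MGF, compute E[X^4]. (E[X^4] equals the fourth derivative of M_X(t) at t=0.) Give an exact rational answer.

M_X(t) = ₁F₁(3; 5; t)
D^4[M](t) = 3*₁F₁(7; 9; t)/14

E[X^4] = D^4[M](0) = 3/14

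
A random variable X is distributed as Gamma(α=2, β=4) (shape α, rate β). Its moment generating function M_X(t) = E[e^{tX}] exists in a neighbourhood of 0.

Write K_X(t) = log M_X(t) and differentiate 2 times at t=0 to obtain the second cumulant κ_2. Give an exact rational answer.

κ_2 = d^2K/dt^2 |_{t=0} = 1/8

M_X(t) = 16/(4 - t)^2
K_X(t) = log M_X(t) = -2*log(4 - t) + 4*log(2)
dK/dt = -2/(t - 4)
d^2K/dt^2 = 2/(t^2 - 8*t + 16)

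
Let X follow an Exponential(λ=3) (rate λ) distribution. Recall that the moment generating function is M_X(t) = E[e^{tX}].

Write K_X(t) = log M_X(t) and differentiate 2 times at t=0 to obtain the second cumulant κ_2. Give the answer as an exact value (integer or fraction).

M_X(t) = 3/(3 - t)
K_X(t) = log M_X(t) = -log(3 - t) + log(3)
dK/dt = -1/(t - 3)
d^2K/dt^2 = 1/(t^2 - 6*t + 9)

κ_2 = d^2K/dt^2 |_{t=0} = 1/9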